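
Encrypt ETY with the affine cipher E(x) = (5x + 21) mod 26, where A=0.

E(4): 5·4+21=41≡15 → P
T(19): 5·19+21=116≡12 → M
Y(24): 5·24+21=141≡11 → L

PML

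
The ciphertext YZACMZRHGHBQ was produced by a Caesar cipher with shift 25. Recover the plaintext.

ZABDNASIHICR

Y(24): 24−25=-1≡25 → Z
Z(25): 25−25=0 → A
A(0): 0−25=-25≡1 → B
C(2): 2−25=-23≡3 → D
M(12): 12−25=-13≡13 → N
Z(25): 25−25=0 → A
R(17): 17−25=-8≡18 → S
H(7): 7−25=-18≡8 → I
G(6): 6−25=-19≡7 → H
H(7): 7−25=-18≡8 → I
B(1): 1−25=-24≡2 → C
Q(16): 16−25=-9≡17 → R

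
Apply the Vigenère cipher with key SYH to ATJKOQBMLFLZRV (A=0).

SRQCMXTKSXJGJT

Repeat the key across the message: SYHSYHSYHSYHSY
A(0)+S(18): 18 → S
T(19)+Y(24): 43≡17 → R
J(9)+H(7): 16 → Q
K(10)+S(18): 28≡2 → C
O(14)+Y(24): 38≡12 → M
Q(16)+H(7): 23 → X
B(1)+S(18): 19 → T
M(12)+Y(24): 36≡10 → K
L(11)+H(7): 18 → S
F(5)+S(18): 23 → X
L(11)+Y(24): 35≡9 → J
Z(25)+H(7): 32≡6 → G
R(17)+S(18): 35≡9 → J
V(21)+Y(24): 45≡19 → T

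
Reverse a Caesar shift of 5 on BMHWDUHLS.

B(1): 1−5=-4≡22 → W
M(12): 12−5=7 → H
H(7): 7−5=2 → C
W(22): 22−5=17 → R
D(3): 3−5=-2≡24 → Y
U(20): 20−5=15 → P
H(7): 7−5=2 → C
L(11): 11−5=6 → G
S(18): 18−5=13 → N

WHCRYPCGN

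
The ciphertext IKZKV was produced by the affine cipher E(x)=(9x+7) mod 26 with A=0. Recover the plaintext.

DJCJQ

The inverse of 9 mod 26 is 3, since 9·3=27≡1. Apply D(y)=3·(y−7) mod 26:
I(8): 3·(8−7)=3 → D
K(10): 3·(10−7)=9 → J
Z(25): 3·(25−7)=54≡2 → C
K(10): 3·(10−7)=9 → J
V(21): 3·(21−7)=42≡16 → Q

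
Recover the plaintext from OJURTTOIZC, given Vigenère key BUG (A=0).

Repeat the key across the ciphertext: BUGBUGBUGB
O(14)−B(1): 13 → N
J(9)−U(20): -11≡15 → P
U(20)−G(6): 14 → O
R(17)−B(1): 16 → Q
T(19)−U(20): -1≡25 → Z
T(19)−G(6): 13 → N
O(14)−B(1): 13 → N
I(8)−U(20): -12≡14 → O
Z(25)−G(6): 19 → T
C(2)−B(1): 1 → B

NPOQZNNOTB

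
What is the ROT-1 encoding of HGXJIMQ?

IHYKJNR

H(7): 7+1=8 → I
G(6): 6+1=7 → H
X(23): 23+1=24 → Y
J(9): 9+1=10 → K
I(8): 8+1=9 → J
M(12): 12+1=13 → N
Q(16): 16+1=17 → R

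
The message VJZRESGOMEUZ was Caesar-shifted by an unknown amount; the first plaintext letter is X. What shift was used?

24

From the crib: V(21)−X(23)=-2≡24, so the shift is 24.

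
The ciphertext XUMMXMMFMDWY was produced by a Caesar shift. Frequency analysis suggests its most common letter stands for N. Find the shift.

25

The most frequent ciphertext letter is M (appears 5 times).
M is position 12; N is position 13.
Shift = -1≡25.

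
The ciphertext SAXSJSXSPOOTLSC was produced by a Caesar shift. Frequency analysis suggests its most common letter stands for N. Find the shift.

5

The most frequent ciphertext letter is S (appears 5 times).
S is position 18; N is position 13.
Shift = 5.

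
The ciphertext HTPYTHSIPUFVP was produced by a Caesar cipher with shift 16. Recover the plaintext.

RDZIDRCSZEPFZ

H(7): 7−16=-9≡17 → R
T(19): 19−16=3 → D
P(15): 15−16=-1≡25 → Z
Y(24): 24−16=8 → I
T(19): 19−16=3 → D
H(7): 7−16=-9≡17 → R
S(18): 18−16=2 → C
I(8): 8−16=-8≡18 → S
P(15): 15−16=-1≡25 → Z
U(20): 20−16=4 → E
F(5): 5−16=-11≡15 → P
V(21): 21−16=5 → F
P(15): 15−16=-1≡25 → Z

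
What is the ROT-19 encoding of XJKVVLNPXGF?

X(23): 23+19=42≡16 → Q
J(9): 9+19=28≡2 → C
K(10): 10+19=29≡3 → D
V(21): 21+19=40≡14 → O
V(21): 21+19=40≡14 → O
L(11): 11+19=30≡4 → E
N(13): 13+19=32≡6 → G
P(15): 15+19=34≡8 → I
X(23): 23+19=42≡16 → Q
G(6): 6+19=25 → Z
F(5): 5+19=24 → Y

QCDOOEGIQZY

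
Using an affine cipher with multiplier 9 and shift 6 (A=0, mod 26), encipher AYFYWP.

A(0): 9·0+6=6 → G
Y(24): 9·24+6=222≡14 → O
F(5): 9·5+6=51≡25 → Z
Y(24): 9·24+6=222≡14 → O
W(22): 9·22+6=204≡22 → W
P(15): 9·15+6=141≡11 → L

GOZOWL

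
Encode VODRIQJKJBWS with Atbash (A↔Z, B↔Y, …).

V(21) → E(4)
O(14) → L(11)
D(3) → W(22)
R(17) → I(8)
I(8) → R(17)
Q(16) → J(9)
J(9) → Q(16)
K(10) → P(15)
J(9) → Q(16)
B(1) → Y(24)
W(22) → D(3)
S(18) → H(7)

ELWIRJQPQYDH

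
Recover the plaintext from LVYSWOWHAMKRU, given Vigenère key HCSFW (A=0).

ETGNAHUPVQDPC

Repeat the key across the ciphertext: HCSFWHCSFWHCS
L(11)−H(7): 4 → E
V(21)−C(2): 19 → T
Y(24)−S(18): 6 → G
S(18)−F(5): 13 → N
W(22)−W(22): 0 → A
O(14)−H(7): 7 → H
W(22)−C(2): 20 → U
H(7)−S(18): -11≡15 → P
A(0)−F(5): -5≡21 → V
M(12)−W(22): -10≡16 → Q
K(10)−H(7): 3 → D
R(17)−C(2): 15 → P
U(20)−S(18): 2 → C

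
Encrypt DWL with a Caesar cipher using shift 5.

IBQ

D(3): 3+5=8 → I
W(22): 22+5=27≡1 → B
L(11): 11+5=16 → Q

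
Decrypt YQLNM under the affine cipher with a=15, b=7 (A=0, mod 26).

The inverse of 15 mod 26 is 7, since 15·7=105≡1. Apply D(y)=7·(y−7) mod 26:
Y(24): 7·(24−7)=119≡15 → P
Q(16): 7·(16−7)=63≡11 → L
L(11): 7·(11−7)=28≡2 → C
N(13): 7·(13−7)=42≡16 → Q
M(12): 7·(12−7)=35≡9 → J

PLCQJ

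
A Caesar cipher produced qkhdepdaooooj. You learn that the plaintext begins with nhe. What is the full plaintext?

From the crib: q(16)−n(13)=3, so the shift is 3.
Subtract 3 from each ciphertext letter:
q(16): 16−3=13 → n
k(10): 10−3=7 → h
h(7): 7−3=4 → e
d(3): 3−3=0 → a
e(4): 4−3=1 → b
p(15): 15−3=12 → m
d(3): 3−3=0 → a
a(0): 0−3=-3≡23 → x
o(14): 14−3=11 → l
o(14): 14−3=11 → l
o(14): 14−3=11 → l
o(14): 14−3=11 → l
j(9): 9−3=6 → g

nheabmaxllllg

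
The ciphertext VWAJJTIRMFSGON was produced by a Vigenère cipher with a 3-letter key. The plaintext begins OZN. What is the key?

Subtract each crib letter from the matching ciphertext letter (mod 26):
V(21)−O(14)=7 → H
W(22)−Z(25)=-3≡23 → X
A(0)−N(13)=-13≡13 → N

HXN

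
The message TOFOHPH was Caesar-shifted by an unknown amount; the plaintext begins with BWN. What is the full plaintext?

From the crib: T(19)−B(1)=18, so the shift is 18.
Subtract 18 from each ciphertext letter:
T(19): 19−18=1 → B
O(14): 14−18=-4≡22 → W
F(5): 5−18=-13≡13 → N
O(14): 14−18=-4≡22 → W
H(7): 7−18=-11≡15 → P
P(15): 15−18=-3≡23 → X
H(7): 7−18=-11≡15 → P

BWNWPXP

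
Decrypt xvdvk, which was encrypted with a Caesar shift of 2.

x(23): 23−2=21 → v
v(21): 21−2=19 → t
d(3): 3−2=1 → b
v(21): 21−2=19 → t
k(10): 10−2=8 → i

vtbti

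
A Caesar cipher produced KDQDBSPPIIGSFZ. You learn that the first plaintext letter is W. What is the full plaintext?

From the crib: K(10)−W(22)=-12≡14, so the shift is 14.
Subtract 14 from each ciphertext letter:
K(10): 10−14=-4≡22 → W
D(3): 3−14=-11≡15 → P
Q(16): 16−14=2 → C
D(3): 3−14=-11≡15 → P
B(1): 1−14=-13≡13 → N
S(18): 18−14=4 → E
P(15): 15−14=1 → B
P(15): 15−14=1 → B
I(8): 8−14=-6≡20 → U
I(8): 8−14=-6≡20 → U
G(6): 6−14=-8≡18 → S
S(18): 18−14=4 → E
F(5): 5−14=-9≡17 → R
Z(25): 25−14=11 → L

WPCPNEBBUUSERL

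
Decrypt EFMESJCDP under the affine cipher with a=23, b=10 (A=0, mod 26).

CTICGJULH

The inverse of 23 mod 26 is 17, since 23·17=391≡1. Apply D(y)=17·(y−10) mod 26:
E(4): 17·(4−10)=-102≡2 → C
F(5): 17·(5−10)=-85≡19 → T
M(12): 17·(12−10)=34≡8 → I
E(4): 17·(4−10)=-102≡2 → C
S(18): 17·(18−10)=136≡6 → G
J(9): 17·(9−10)=-17≡9 → J
C(2): 17·(2−10)=-136≡20 → U
D(3): 17·(3−10)=-119≡11 → L
P(15): 17·(15−10)=85≡7 → H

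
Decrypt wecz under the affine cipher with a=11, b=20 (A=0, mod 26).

The inverse of 11 mod 26 is 19, since 11·19=209≡1. Apply D(y)=19·(y−20) mod 26:
w(22): 19·(22−20)=38≡12 → m
e(4): 19·(4−20)=-304≡8 → i
c(2): 19·(2−20)=-342≡22 → w
z(25): 19·(25−20)=95≡17 → r

miwr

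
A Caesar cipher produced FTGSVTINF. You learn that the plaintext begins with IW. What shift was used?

From the crib: F(5)−I(8)=-3≡23, so the shift is 23.

23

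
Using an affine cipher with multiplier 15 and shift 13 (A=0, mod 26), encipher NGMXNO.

N(13): 15·13+13=208≡0 → A
G(6): 15·6+13=103≡25 → Z
M(12): 15·12+13=193≡11 → L
X(23): 15·23+13=358≡20 → U
N(13): 15·13+13=208≡0 → A
O(14): 15·14+13=223≡15 → P

AZLUAP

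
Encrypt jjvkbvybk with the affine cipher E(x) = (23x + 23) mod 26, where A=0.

j(9): 23·9+23=230≡22 → w
j(9): 23·9+23=230≡22 → w
v(21): 23·21+23=506≡12 → m
k(10): 23·10+23=253≡19 → t
b(1): 23·1+23=46≡20 → u
v(21): 23·21+23=506≡12 → m
y(24): 23·24+23=575≡3 → d
b(1): 23·1+23=46≡20 → u
k(10): 23·10+23=253≡19 → t

wwmtumdut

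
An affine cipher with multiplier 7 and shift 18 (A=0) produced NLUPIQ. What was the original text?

DZEHGW

The inverse of 7 mod 26 is 15, since 7·15=105≡1. Apply D(y)=15·(y−18) mod 26:
N(13): 15·(13−18)=-75≡3 → D
L(11): 15·(11−18)=-105≡25 → Z
U(20): 15·(20−18)=30≡4 → E
P(15): 15·(15−18)=-45≡7 → H
I(8): 15·(8−18)=-150≡6 → G
Q(16): 15·(16−18)=-30≡22 → W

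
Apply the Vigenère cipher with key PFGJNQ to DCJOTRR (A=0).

Repeat the key across the message: PFGJNQP
D(3)+P(15): 18 → S
C(2)+F(5): 7 → H
J(9)+G(6): 15 → P
O(14)+J(9): 23 → X
T(19)+N(13): 32≡6 → G
R(17)+Q(16): 33≡7 → H
R(17)+P(15): 32≡6 → G

SHPXGHG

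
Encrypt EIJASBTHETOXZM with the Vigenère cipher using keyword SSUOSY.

Repeat the key across the message: SSUOSYSSUOSYSS
E(4)+S(18): 22 → W
I(8)+S(18): 26≡0 → A
J(9)+U(20): 29≡3 → D
A(0)+O(14): 14 → O
S(18)+S(18): 36≡10 → K
B(1)+Y(24): 25 → Z
T(19)+S(18): 37≡11 → L
H(7)+S(18): 25 → Z
E(4)+U(20): 24 → Y
T(19)+O(14): 33≡7 → H
O(14)+S(18): 32≡6 → G
X(23)+Y(24): 47≡21 → V
Z(25)+S(18): 43≡17 → R
M(12)+S(18): 30≡4 → E

WADOKZLZYHGVRE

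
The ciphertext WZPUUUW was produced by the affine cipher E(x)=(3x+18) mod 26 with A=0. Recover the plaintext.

KLZSSSK

The inverse of 3 mod 26 is 9, since 3·9=27≡1. Apply D(y)=9·(y−18) mod 26:
W(22): 9·(22−18)=36≡10 → K
Z(25): 9·(25−18)=63≡11 → L
P(15): 9·(15−18)=-27≡25 → Z
U(20): 9·(20−18)=18 → S
U(20): 9·(20−18)=18 → S
U(20): 9·(20−18)=18 → S
W(22): 9·(22−18)=36≡10 → K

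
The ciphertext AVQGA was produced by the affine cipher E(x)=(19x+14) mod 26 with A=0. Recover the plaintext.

CZWQC

The inverse of 19 mod 26 is 11, since 19·11=209≡1. Apply D(y)=11·(y−14) mod 26:
A(0): 11·(0−14)=-154≡2 → C
V(21): 11·(21−14)=77≡25 → Z
Q(16): 11·(16−14)=22 → W
G(6): 11·(6−14)=-88≡16 → Q
A(0): 11·(0−14)=-154≡2 → C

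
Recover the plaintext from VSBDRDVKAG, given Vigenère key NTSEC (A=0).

Repeat the key across the ciphertext: NTSECNTSEC
V(21)−N(13): 8 → I
S(18)−T(19): -1≡25 → Z
B(1)−S(18): -17≡9 → J
D(3)−E(4): -1≡25 → Z
R(17)−C(2): 15 → P
D(3)−N(13): -10≡16 → Q
V(21)−T(19): 2 → C
K(10)−S(18): -8≡18 → S
A(0)−E(4): -4≡22 → W
G(6)−C(2): 4 → E

IZJZPQCSWE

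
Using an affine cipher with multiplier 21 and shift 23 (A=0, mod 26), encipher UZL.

BCU

U(20): 21·20+23=443≡1 → B
Z(25): 21·25+23=548≡2 → C
L(11): 21·11+23=254≡20 → U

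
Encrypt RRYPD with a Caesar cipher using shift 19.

KKRIW

R(17): 17+19=36≡10 → K
R(17): 17+19=36≡10 → K
Y(24): 24+19=43≡17 → R
P(15): 15+19=34≡8 → I
D(3): 3+19=22 → W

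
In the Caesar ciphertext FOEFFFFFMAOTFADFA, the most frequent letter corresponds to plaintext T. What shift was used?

12

The most frequent ciphertext letter is F (appears 8 times).
F is position 5; T is position 19.
Shift = -14≡12.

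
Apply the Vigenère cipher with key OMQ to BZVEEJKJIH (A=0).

PLLSQZYVYV

Repeat the key across the message: OMQOMQOMQO
B(1)+O(14): 15 → P
Z(25)+M(12): 37≡11 → L
V(21)+Q(16): 37≡11 → L
E(4)+O(14): 18 → S
E(4)+M(12): 16 → Q
J(9)+Q(16): 25 → Z
K(10)+O(14): 24 → Y
J(9)+M(12): 21 → V
I(8)+Q(16): 24 → Y
H(7)+O(14): 21 → V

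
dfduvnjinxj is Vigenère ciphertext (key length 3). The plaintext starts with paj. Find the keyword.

ofu

Subtract each crib letter from the matching ciphertext letter (mod 26):
d(3)−p(15)=-12≡14 → o
f(5)−a(0)=5 → f
d(3)−j(9)=-6≡20 → u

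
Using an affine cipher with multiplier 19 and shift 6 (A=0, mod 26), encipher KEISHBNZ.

K(10): 19·10+6=196≡14 → O
E(4): 19·4+6=82≡4 → E
I(8): 19·8+6=158≡2 → C
S(18): 19·18+6=348≡10 → K
H(7): 19·7+6=139≡9 → J
B(1): 19·1+6=25 → Z
N(13): 19·13+6=253≡19 → T
Z(25): 19·25+6=481≡13 → N

OECKJZTN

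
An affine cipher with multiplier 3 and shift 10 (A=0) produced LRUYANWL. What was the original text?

The inverse of 3 mod 26 is 9, since 3·9=27≡1. Apply D(y)=9·(y−10) mod 26:
L(11): 9·(11−10)=9 → J
R(17): 9·(17−10)=63≡11 → L
U(20): 9·(20−10)=90≡12 → M
Y(24): 9·(24−10)=126≡22 → W
A(0): 9·(0−10)=-90≡14 → O
N(13): 9·(13−10)=27≡1 → B
W(22): 9·(22−10)=108≡4 → E
L(11): 9·(11−10)=9 → J

JLMWOBEJ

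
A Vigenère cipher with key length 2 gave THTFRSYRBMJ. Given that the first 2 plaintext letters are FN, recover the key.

Subtract each crib letter from the matching ciphertext letter (mod 26):
T(19)−F(5)=14 → O
H(7)−N(13)=-6≡20 → U

OU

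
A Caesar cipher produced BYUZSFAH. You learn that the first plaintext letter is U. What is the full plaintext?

URNSLYTA

From the crib: B(1)−U(20)=-19≡7, so the shift is 7.
Subtract 7 from each ciphertext letter:
B(1): 1−7=-6≡20 → U
Y(24): 24−7=17 → R
U(20): 20−7=13 → N
Z(25): 25−7=18 → S
S(18): 18−7=11 → L
F(5): 5−7=-2≡24 → Y
A(0): 0−7=-7≡19 → T
H(7): 7−7=0 → A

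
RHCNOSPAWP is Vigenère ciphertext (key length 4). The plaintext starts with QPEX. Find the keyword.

Subtract each crib letter from the matching ciphertext letter (mod 26):
R(17)−Q(16)=1 → B
H(7)−P(15)=-8≡18 → S
C(2)−E(4)=-2≡24 → Y
N(13)−X(23)=-10≡16 → Q

BSYQ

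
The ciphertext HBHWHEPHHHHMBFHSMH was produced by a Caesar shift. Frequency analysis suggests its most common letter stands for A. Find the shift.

The most frequent ciphertext letter is H (appears 9 times).
H is position 7; A is position 0.
Shift = 7.

7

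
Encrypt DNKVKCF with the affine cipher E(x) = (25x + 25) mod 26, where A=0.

D(3): 25·3+25=100≡22 → W
N(13): 25·13+25=350≡12 → M
K(10): 25·10+25=275≡15 → P
V(21): 25·21+25=550≡4 → E
K(10): 25·10+25=275≡15 → P
C(2): 25·2+25=75≡23 → X
F(5): 25·5+25=150≡20 → U

WMPEPXU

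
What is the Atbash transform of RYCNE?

R(17) → I(8)
Y(24) → B(1)
C(2) → X(23)
N(13) → M(12)
E(4) → V(21)

IBXMV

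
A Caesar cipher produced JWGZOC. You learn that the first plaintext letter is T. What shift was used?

From the crib: J(9)−T(19)=-10≡16, so the shift is 16.

16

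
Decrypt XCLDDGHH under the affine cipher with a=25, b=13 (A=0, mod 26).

The inverse of 25 mod 26 is 25, since 25·25=625≡1. Apply D(y)=25·(y−13) mod 26:
X(23): 25·(23−13)=250≡16 → Q
C(2): 25·(2−13)=-275≡11 → L
L(11): 25·(11−13)=-50≡2 → C
D(3): 25·(3−13)=-250≡10 → K
D(3): 25·(3−13)=-250≡10 → K
G(6): 25·(6−13)=-175≡7 → H
H(7): 25·(7−13)=-150≡6 → G
H(7): 25·(7−13)=-150≡6 → G

QLCKKHGG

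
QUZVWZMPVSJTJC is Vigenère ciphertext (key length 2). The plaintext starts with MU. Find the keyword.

Subtract each crib letter from the matching ciphertext letter (mod 26):
Q(16)−M(12)=4 → E
U(20)−U(20)=0 → A

EA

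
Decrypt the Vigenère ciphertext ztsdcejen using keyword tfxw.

Repeat the key across the ciphertext: tfxwtfxwt
z(25)−t(19): 6 → g
t(19)−f(5): 14 → o
s(18)−x(23): -5≡21 → v
d(3)−w(22): -19≡7 → h
c(2)−t(19): -17≡9 → j
e(4)−f(5): -1≡25 → z
j(9)−x(23): -14≡12 → m
e(4)−w(22): -18≡8 → i
n(13)−t(19): -6≡20 → u

govhjzmiu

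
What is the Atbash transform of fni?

f(5) → u(20)
n(13) → m(12)
i(8) → r(17)

umr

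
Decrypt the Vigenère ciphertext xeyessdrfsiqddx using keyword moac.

lqycgedpteiorpx

Repeat the key across the ciphertext: moacmoacmoacmoa
x(23)−m(12): 11 → l
e(4)−o(14): -10≡16 → q
y(24)−a(0): 24 → y
e(4)−c(2): 2 → c
s(18)−m(12): 6 → g
s(18)−o(14): 4 → e
d(3)−a(0): 3 → d
r(17)−c(2): 15 → p
f(5)−m(12): -7≡19 → t
s(18)−o(14): 4 → e
i(8)−a(0): 8 → i
q(16)−c(2): 14 → o
d(3)−m(12): -9≡17 → r
d(3)−o(14): -11≡15 → p
x(23)−a(0): 23 → x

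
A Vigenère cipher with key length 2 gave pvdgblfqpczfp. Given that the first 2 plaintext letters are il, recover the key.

hk

Subtract each crib letter from the matching ciphertext letter (mod 26):
p(15)−i(8)=7 → h
v(21)−l(11)=10 → k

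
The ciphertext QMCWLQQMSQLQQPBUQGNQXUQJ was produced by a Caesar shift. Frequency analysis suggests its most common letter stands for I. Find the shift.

8

The most frequent ciphertext letter is Q (appears 9 times).
Q is position 16; I is position 8.
Shift = 8.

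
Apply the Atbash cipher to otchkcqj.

lgxspxjq

o(14) → l(11)
t(19) → g(6)
c(2) → x(23)
h(7) → s(18)
k(10) → p(15)
c(2) → x(23)
q(16) → j(9)
j(9) → q(16)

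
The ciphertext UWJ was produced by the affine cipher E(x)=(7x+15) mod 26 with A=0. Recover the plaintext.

The inverse of 7 mod 26 is 15, since 7·15=105≡1. Apply D(y)=15·(y−15) mod 26:
U(20): 15·(20−15)=75≡23 → X
W(22): 15·(22−15)=105≡1 → B
J(9): 15·(9−15)=-90≡14 → O

XBO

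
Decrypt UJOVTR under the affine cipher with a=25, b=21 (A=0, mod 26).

BMHACE

The inverse of 25 mod 26 is 25, since 25·25=625≡1. Apply D(y)=25·(y−21) mod 26:
U(20): 25·(20−21)=-25≡1 → B
J(9): 25·(9−21)=-300≡12 → M
O(14): 25·(14−21)=-175≡7 → H
V(21): 25·(21−21)=0 → A
T(19): 25·(19−21)=-50≡2 → C
R(17): 25·(17−21)=-100≡4 → E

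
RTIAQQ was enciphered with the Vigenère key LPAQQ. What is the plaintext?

Repeat the key across the ciphertext: LPAQQL
R(17)−L(11): 6 → G
T(19)−P(15): 4 → E
I(8)−A(0): 8 → I
A(0)−Q(16): -16≡10 → K
Q(16)−Q(16): 0 → A
Q(16)−L(11): 5 → F

GEIKAF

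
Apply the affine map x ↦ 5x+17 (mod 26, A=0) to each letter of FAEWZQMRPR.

F(5): 5·5+17=42≡16 → Q
A(0): 5·0+17=17 → R
E(4): 5·4+17=37≡11 → L
W(22): 5·22+17=127≡23 → X
Z(25): 5·25+17=142≡12 → M
Q(16): 5·16+17=97≡19 → T
M(12): 5·12+17=77≡25 → Z
R(17): 5·17+17=102≡24 → Y
P(15): 5·15+17=92≡14 → O
R(17): 5·17+17=102≡24 → Y

QRLXMTZYOY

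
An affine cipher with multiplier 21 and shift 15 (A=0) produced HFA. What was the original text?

The inverse of 21 mod 26 is 5, since 21·5=105≡1. Apply D(y)=5·(y−15) mod 26:
H(7): 5·(7−15)=-40≡12 → M
F(5): 5·(5−15)=-50≡2 → C
A(0): 5·(0−15)=-75≡3 → D

MCD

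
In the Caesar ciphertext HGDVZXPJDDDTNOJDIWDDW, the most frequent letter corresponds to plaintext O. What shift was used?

The most frequent ciphertext letter is D (appears 7 times).
D is position 3; O is position 14.
Shift = -11≡15.

15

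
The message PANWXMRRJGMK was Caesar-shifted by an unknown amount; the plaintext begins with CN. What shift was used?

From the crib: P(15)−C(2)=13, so the shift is 13.

13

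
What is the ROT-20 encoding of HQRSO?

H(7): 7+20=27≡1 → B
Q(16): 16+20=36≡10 → K
R(17): 17+20=37≡11 → L
S(18): 18+20=38≡12 → M
O(14): 14+20=34≡8 → I

BKLMI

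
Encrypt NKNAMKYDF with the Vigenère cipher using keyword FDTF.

Repeat the key across the message: FDTFFDTFF
N(13)+F(5): 18 → S
K(10)+D(3): 13 → N
N(13)+T(19): 32≡6 → G
A(0)+F(5): 5 → F
M(12)+F(5): 17 → R
K(10)+D(3): 13 → N
Y(24)+T(19): 43≡17 → R
D(3)+F(5): 8 → I
F(5)+F(5): 10 → K

SNGFRNRIK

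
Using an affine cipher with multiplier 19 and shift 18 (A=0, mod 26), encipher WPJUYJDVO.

URHIGHXBY

W(22): 19·22+18=436≡20 → U
P(15): 19·15+18=303≡17 → R
J(9): 19·9+18=189≡7 → H
U(20): 19·20+18=398≡8 → I
Y(24): 19·24+18=474≡6 → G
J(9): 19·9+18=189≡7 → H
D(3): 19·3+18=75≡23 → X
V(21): 19·21+18=417≡1 → B
O(14): 19·14+18=284≡24 → Y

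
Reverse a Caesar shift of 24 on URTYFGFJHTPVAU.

U(20): 20−24=-4≡22 → W
R(17): 17−24=-7≡19 → T
T(19): 19−24=-5≡21 → V
Y(24): 24−24=0 → A
F(5): 5−24=-19≡7 → H
G(6): 6−24=-18≡8 → I
F(5): 5−24=-19≡7 → H
J(9): 9−24=-15≡11 → L
H(7): 7−24=-17≡9 → J
T(19): 19−24=-5≡21 → V
P(15): 15−24=-9≡17 → R
V(21): 21−24=-3≡23 → X
A(0): 0−24=-24≡2 → C
U(20): 20−24=-4≡22 → W

WTVAHIHLJVRXCW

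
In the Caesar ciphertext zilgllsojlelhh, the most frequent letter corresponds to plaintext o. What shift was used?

The most frequent ciphertext letter is l (appears 5 times).
l is position 11; o is position 14.
Shift = -3≡23.

23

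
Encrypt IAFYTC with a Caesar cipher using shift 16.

I(8): 8+16=24 → Y
A(0): 0+16=16 → Q
F(5): 5+16=21 → V
Y(24): 24+16=40≡14 → O
T(19): 19+16=35≡9 → J
C(2): 2+16=18 → S

YQVOJS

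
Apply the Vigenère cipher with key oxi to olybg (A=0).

Repeat the key across the message: oxiox
o(14)+o(14): 28≡2 → c
l(11)+x(23): 34≡8 → i
y(24)+i(8): 32≡6 → g
b(1)+o(14): 15 → p
g(6)+x(23): 29≡3 → d

cigpd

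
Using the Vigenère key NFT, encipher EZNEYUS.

REGRDNF

Repeat the key across the message: NFTNFTN
E(4)+N(13): 17 → R
Z(25)+F(5): 30≡4 → E
N(13)+T(19): 32≡6 → G
E(4)+N(13): 17 → R
Y(24)+F(5): 29≡3 → D
U(20)+T(19): 39≡13 → N
S(18)+N(13): 31≡5 → F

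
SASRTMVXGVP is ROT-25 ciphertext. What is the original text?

TBTSUNWYHWQ

S(18): 18−25=-7≡19 → T
A(0): 0−25=-25≡1 → B
S(18): 18−25=-7≡19 → T
R(17): 17−25=-8≡18 → S
T(19): 19−25=-6≡20 → U
M(12): 12−25=-13≡13 → N
V(21): 21−25=-4≡22 → W
X(23): 23−25=-2≡24 → Y
G(6): 6−25=-19≡7 → H
V(21): 21−25=-4≡22 → W
P(15): 15−25=-10≡16 → Q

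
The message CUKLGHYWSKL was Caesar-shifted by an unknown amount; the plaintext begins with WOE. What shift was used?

6

From the crib: C(2)−W(22)=-20≡6, so the shift is 6.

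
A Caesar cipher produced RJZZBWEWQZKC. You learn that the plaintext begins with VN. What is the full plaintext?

VNDDFAIAUDOG

From the crib: R(17)−V(21)=-4≡22, so the shift is 22.
Subtract 22 from each ciphertext letter:
R(17): 17−22=-5≡21 → V
J(9): 9−22=-13≡13 → N
Z(25): 25−22=3 → D
Z(25): 25−22=3 → D
B(1): 1−22=-21≡5 → F
W(22): 22−22=0 → A
E(4): 4−22=-18≡8 → I
W(22): 22−22=0 → A
Q(16): 16−22=-6≡20 → U
Z(25): 25−22=3 → D
K(10): 10−22=-12≡14 → O
C(2): 2−22=-20≡6 → G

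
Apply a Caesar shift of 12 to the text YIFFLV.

Y(24): 24+12=36≡10 → K
I(8): 8+12=20 → U
F(5): 5+12=17 → R
F(5): 5+12=17 → R
L(11): 11+12=23 → X
V(21): 21+12=33≡7 → H

KURRXH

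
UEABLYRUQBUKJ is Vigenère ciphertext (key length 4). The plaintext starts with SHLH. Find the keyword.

CXPU

Subtract each crib letter from the matching ciphertext letter (mod 26):
U(20)−S(18)=2 → C
E(4)−H(7)=-3≡23 → X
A(0)−L(11)=-11≡15 → P
B(1)−H(7)=-6≡20 → U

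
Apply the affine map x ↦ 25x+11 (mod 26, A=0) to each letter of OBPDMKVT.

O(14): 25·14+11=361≡23 → X
B(1): 25·1+11=36≡10 → K
P(15): 25·15+11=386≡22 → W
D(3): 25·3+11=86≡8 → I
M(12): 25·12+11=311≡25 → Z
K(10): 25·10+11=261≡1 → B
V(21): 25·21+11=536≡16 → Q
T(19): 25·19+11=486≡18 → S

XKWIZBQS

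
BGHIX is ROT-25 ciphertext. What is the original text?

CHIJY

B(1): 1−25=-24≡2 → C
G(6): 6−25=-19≡7 → H
H(7): 7−25=-18≡8 → I
I(8): 8−25=-17≡9 → J
X(23): 23−25=-2≡24 → Y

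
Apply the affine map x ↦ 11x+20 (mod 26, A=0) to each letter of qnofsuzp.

q(16): 11·16+20=196≡14 → o
n(13): 11·13+20=163≡7 → h
o(14): 11·14+20=174≡18 → s
f(5): 11·5+20=75≡23 → x
s(18): 11·18+20=218≡10 → k
u(20): 11·20+20=240≡6 → g
z(25): 11·25+20=295≡9 → j
p(15): 11·15+20=185≡3 → d

ohsxkgjd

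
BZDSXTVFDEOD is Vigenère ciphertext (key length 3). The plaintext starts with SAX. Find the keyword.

Subtract each crib letter from the matching ciphertext letter (mod 26):
B(1)−S(18)=-17≡9 → J
Z(25)−A(0)=25 → Z
D(3)−X(23)=-20≡6 → G

JZG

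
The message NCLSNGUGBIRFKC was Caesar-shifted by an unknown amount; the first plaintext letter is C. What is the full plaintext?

CRAHCVJVQXGUZR

From the crib: N(13)−C(2)=11, so the shift is 11.
Subtract 11 from each ciphertext letter:
N(13): 13−11=2 → C
C(2): 2−11=-9≡17 → R
L(11): 11−11=0 → A
S(18): 18−11=7 → H
N(13): 13−11=2 → C
G(6): 6−11=-5≡21 → V
U(20): 20−11=9 → J
G(6): 6−11=-5≡21 → V
B(1): 1−11=-10≡16 → Q
I(8): 8−11=-3≡23 → X
R(17): 17−11=6 → G
F(5): 5−11=-6≡20 → U
K(10): 10−11=-1≡25 → Z
C(2): 2−11=-9≡17 → R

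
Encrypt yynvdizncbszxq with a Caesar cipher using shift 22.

y(24): 24+22=46≡20 → u
y(24): 24+22=46≡20 → u
n(13): 13+22=35≡9 → j
v(21): 21+22=43≡17 → r
d(3): 3+22=25 → z
i(8): 8+22=30≡4 → e
z(25): 25+22=47≡21 → v
n(13): 13+22=35≡9 → j
c(2): 2+22=24 → y
b(1): 1+22=23 → x
s(18): 18+22=40≡14 → o
z(25): 25+22=47≡21 → v
x(23): 23+22=45≡19 → t
q(16): 16+22=38≡12 → m

uujrzevjyxovtm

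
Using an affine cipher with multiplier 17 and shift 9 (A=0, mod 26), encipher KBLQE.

K(10): 17·10+9=179≡23 → X
B(1): 17·1+9=26≡0 → A
L(11): 17·11+9=196≡14 → O
Q(16): 17·16+9=281≡21 → V
E(4): 17·4+9=77≡25 → Z

XAOVZ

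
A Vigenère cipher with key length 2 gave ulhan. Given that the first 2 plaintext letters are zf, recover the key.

vg

Subtract each crib letter from the matching ciphertext letter (mod 26):
u(20)−z(25)=-5≡21 → v
l(11)−f(5)=6 → g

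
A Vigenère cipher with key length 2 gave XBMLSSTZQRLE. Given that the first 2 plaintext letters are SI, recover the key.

Subtract each crib letter from the matching ciphertext letter (mod 26):
X(23)−S(18)=5 → F
B(1)−I(8)=-7≡19 → T

FT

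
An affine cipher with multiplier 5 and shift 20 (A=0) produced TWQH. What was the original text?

The inverse of 5 mod 26 is 21, since 5·21=105≡1. Apply D(y)=21·(y−20) mod 26:
T(19): 21·(19−20)=-21≡5 → F
W(22): 21·(22−20)=42≡16 → Q
Q(16): 21·(16−20)=-84≡20 → U
H(7): 21·(7−20)=-273≡13 → N

FQUN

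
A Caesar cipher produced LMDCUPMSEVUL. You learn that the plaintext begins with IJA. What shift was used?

3

From the crib: L(11)−I(8)=3, so the shift is 3.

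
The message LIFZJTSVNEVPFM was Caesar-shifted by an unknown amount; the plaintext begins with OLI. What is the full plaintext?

From the crib: L(11)−O(14)=-3≡23, so the shift is 23.
Subtract 23 from each ciphertext letter:
L(11): 11−23=-12≡14 → O
I(8): 8−23=-15≡11 → L
F(5): 5−23=-18≡8 → I
Z(25): 25−23=2 → C
J(9): 9−23=-14≡12 → M
T(19): 19−23=-4≡22 → W
S(18): 18−23=-5≡21 → V
V(21): 21−23=-2≡24 → Y
N(13): 13−23=-10≡16 → Q
E(4): 4−23=-19≡7 → H
V(21): 21−23=-2≡24 → Y
P(15): 15−23=-8≡18 → S
F(5): 5−23=-18≡8 → I
M(12): 12−23=-11≡15 → P

OLICMWVYQHYSIP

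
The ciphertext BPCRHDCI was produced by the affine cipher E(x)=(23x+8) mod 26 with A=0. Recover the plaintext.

LPCXJTCA

The inverse of 23 mod 26 is 17, since 23·17=391≡1. Apply D(y)=17·(y−8) mod 26:
B(1): 17·(1−8)=-119≡11 → L
P(15): 17·(15−8)=119≡15 → P
C(2): 17·(2−8)=-102≡2 → C
R(17): 17·(17−8)=153≡23 → X
H(7): 17·(7−8)=-17≡9 → J
D(3): 17·(3−8)=-85≡19 → T
C(2): 17·(2−8)=-102≡2 → C
I(8): 17·(8−8)=0 → A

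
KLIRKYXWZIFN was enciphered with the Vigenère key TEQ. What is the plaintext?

Repeat the key across the ciphertext: TEQTEQTEQTEQ
K(10)−T(19): -9≡17 → R
L(11)−E(4): 7 → H
I(8)−Q(16): -8≡18 → S
R(17)−T(19): -2≡24 → Y
K(10)−E(4): 6 → G
Y(24)−Q(16): 8 → I
X(23)−T(19): 4 → E
W(22)−E(4): 18 → S
Z(25)−Q(16): 9 → J
I(8)−T(19): -11≡15 → P
F(5)−E(4): 1 → B
N(13)−Q(16): -3≡23 → X

RHSYGIESJPBX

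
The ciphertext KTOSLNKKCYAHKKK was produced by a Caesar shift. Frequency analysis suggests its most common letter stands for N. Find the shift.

23

The most frequent ciphertext letter is K (appears 6 times).
K is position 10; N is position 13.
Shift = -3≡23.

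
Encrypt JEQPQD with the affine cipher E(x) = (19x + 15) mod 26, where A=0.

J(9): 19·9+15=186≡4 → E
E(4): 19·4+15=91≡13 → N
Q(16): 19·16+15=319≡7 → H
P(15): 19·15+15=300≡14 → O
Q(16): 19·16+15=319≡7 → H
D(3): 19·3+15=72≡20 → U

ENHOHU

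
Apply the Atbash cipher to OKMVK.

O(14) → L(11)
K(10) → P(15)
M(12) → N(13)
V(21) → E(4)
K(10) → P(15)

LPNEP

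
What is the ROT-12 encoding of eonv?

qazh

e(4): 4+12=16 → q
o(14): 14+12=26≡0 → a
n(13): 13+12=25 → z
v(21): 21+12=33≡7 → h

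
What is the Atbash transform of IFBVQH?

RUYEJS

I(8) → R(17)
F(5) → U(20)
B(1) → Y(24)
V(21) → E(4)
Q(16) → J(9)
H(7) → S(18)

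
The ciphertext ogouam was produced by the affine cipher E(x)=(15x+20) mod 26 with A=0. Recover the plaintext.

kgkaqw

The inverse of 15 mod 26 is 7, since 15·7=105≡1. Apply D(y)=7·(y−20) mod 26:
o(14): 7·(14−20)=-42≡10 → k
g(6): 7·(6−20)=-98≡6 → g
o(14): 7·(14−20)=-42≡10 → k
u(20): 7·(20−20)=0 → a
a(0): 7·(0−20)=-140≡16 → q
m(12): 7·(12−20)=-56≡22 → w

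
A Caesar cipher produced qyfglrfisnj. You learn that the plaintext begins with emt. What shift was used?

12

From the crib: q(16)−e(4)=12, so the shift is 12.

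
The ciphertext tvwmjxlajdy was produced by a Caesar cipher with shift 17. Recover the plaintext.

cefvsgujsmh

t(19): 19−17=2 → c
v(21): 21−17=4 → e
w(22): 22−17=5 → f
m(12): 12−17=-5≡21 → v
j(9): 9−17=-8≡18 → s
x(23): 23−17=6 → g
l(11): 11−17=-6≡20 → u
a(0): 0−17=-17≡9 → j
j(9): 9−17=-8≡18 → s
d(3): 3−17=-14≡12 → m
y(24): 24−17=7 → h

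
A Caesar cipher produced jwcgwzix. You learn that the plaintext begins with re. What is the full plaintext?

From the crib: j(9)−r(17)=-8≡18, so the shift is 18.
Subtract 18 from each ciphertext letter:
j(9): 9−18=-9≡17 → r
w(22): 22−18=4 → e
c(2): 2−18=-16≡10 → k
g(6): 6−18=-12≡14 → o
w(22): 22−18=4 → e
z(25): 25−18=7 → h
i(8): 8−18=-10≡16 → q
x(23): 23−18=5 → f

rekoehqf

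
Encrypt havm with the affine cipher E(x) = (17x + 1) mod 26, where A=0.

h(7): 17·7+1=120≡16 → q
a(0): 17·0+1=1 → b
v(21): 17·21+1=358≡20 → u
m(12): 17·12+1=205≡23 → x

qbux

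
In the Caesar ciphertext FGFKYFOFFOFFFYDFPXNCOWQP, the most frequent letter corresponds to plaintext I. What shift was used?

The most frequent ciphertext letter is F (appears 9 times).
F is position 5; I is position 8.
Shift = -3≡23.

23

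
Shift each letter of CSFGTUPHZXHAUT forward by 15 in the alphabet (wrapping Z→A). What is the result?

C(2): 2+15=17 → R
S(18): 18+15=33≡7 → H
F(5): 5+15=20 → U
G(6): 6+15=21 → V
T(19): 19+15=34≡8 → I
U(20): 20+15=35≡9 → J
P(15): 15+15=30≡4 → E
H(7): 7+15=22 → W
Z(25): 25+15=40≡14 → O
X(23): 23+15=38≡12 → M
H(7): 7+15=22 → W
A(0): 0+15=15 → P
U(20): 20+15=35≡9 → J
T(19): 19+15=34≡8 → I

RHUVIJEWOMWPJI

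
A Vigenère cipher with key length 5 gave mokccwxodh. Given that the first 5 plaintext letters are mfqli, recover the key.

Subtract each crib letter from the matching ciphertext letter (mod 26):
m(12)−m(12)=0 → a
o(14)−f(5)=9 → j
k(10)−q(16)=-6≡20 → u
c(2)−l(11)=-9≡17 → r
c(2)−i(8)=-6≡20 → u

ajuru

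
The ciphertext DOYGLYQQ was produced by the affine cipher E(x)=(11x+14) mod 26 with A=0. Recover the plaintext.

The inverse of 11 mod 26 is 19, since 11·19=209≡1. Apply D(y)=19·(y−14) mod 26:
D(3): 19·(3−14)=-209≡25 → Z
O(14): 19·(14−14)=0 → A
Y(24): 19·(24−14)=190≡8 → I
G(6): 19·(6−14)=-152≡4 → E
L(11): 19·(11−14)=-57≡21 → V
Y(24): 19·(24−14)=190≡8 → I
Q(16): 19·(16−14)=38≡12 → M
Q(16): 19·(16−14)=38≡12 → M

ZAIEVIMM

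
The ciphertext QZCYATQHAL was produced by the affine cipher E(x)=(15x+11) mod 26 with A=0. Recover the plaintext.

The inverse of 15 mod 26 is 7, since 15·7=105≡1. Apply D(y)=7·(y−11) mod 26:
Q(16): 7·(16−11)=35≡9 → J
Z(25): 7·(25−11)=98≡20 → U
C(2): 7·(2−11)=-63≡15 → P
Y(24): 7·(24−11)=91≡13 → N
A(0): 7·(0−11)=-77≡1 → B
T(19): 7·(19−11)=56≡4 → E
Q(16): 7·(16−11)=35≡9 → J
H(7): 7·(7−11)=-28≡24 → Y
A(0): 7·(0−11)=-77≡1 → B
L(11): 7·(11−11)=0 → A

JUPNBEJYBA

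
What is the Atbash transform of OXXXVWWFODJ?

LCCCEDDULWQ

O(14) → L(11)
X(23) → C(2)
X(23) → C(2)
X(23) → C(2)
V(21) → E(4)
W(22) → D(3)
W(22) → D(3)
F(5) → U(20)
O(14) → L(11)
D(3) → W(22)
J(9) → Q(16)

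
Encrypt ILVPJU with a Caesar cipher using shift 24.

I(8): 8+24=32≡6 → G
L(11): 11+24=35≡9 → J
V(21): 21+24=45≡19 → T
P(15): 15+24=39≡13 → N
J(9): 9+24=33≡7 → H
U(20): 20+24=44≡18 → S

GJTNHS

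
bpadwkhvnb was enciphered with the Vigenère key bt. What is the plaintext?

Repeat the key across the ciphertext: btbtbtbtbt
b(1)−b(1): 0 → a
p(15)−t(19): -4≡22 → w
a(0)−b(1): -1≡25 → z
d(3)−t(19): -16≡10 → k
w(22)−b(1): 21 → v
k(10)−t(19): -9≡17 → r
h(7)−b(1): 6 → g
v(21)−t(19): 2 → c
n(13)−b(1): 12 → m
b(1)−t(19): -18≡8 → i

awzkvrgcmi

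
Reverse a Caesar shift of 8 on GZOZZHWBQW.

G(6): 6−8=-2≡24 → Y
Z(25): 25−8=17 → R
O(14): 14−8=6 → G
Z(25): 25−8=17 → R
Z(25): 25−8=17 → R
H(7): 7−8=-1≡25 → Z
W(22): 22−8=14 → O
B(1): 1−8=-7≡19 → T
Q(16): 16−8=8 → I
W(22): 22−8=14 → O

YRGRRZOTIO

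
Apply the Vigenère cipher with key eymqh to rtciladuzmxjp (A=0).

vroysebgptbhb

Repeat the key across the message: eymqheymqheym
r(17)+e(4): 21 → v
t(19)+y(24): 43≡17 → r
c(2)+m(12): 14 → o
i(8)+q(16): 24 → y
l(11)+h(7): 18 → s
a(0)+e(4): 4 → e
d(3)+y(24): 27≡1 → b
u(20)+m(12): 32≡6 → g
z(25)+q(16): 41≡15 → p
m(12)+h(7): 19 → t
x(23)+e(4): 27≡1 → b
j(9)+y(24): 33≡7 → h
p(15)+m(12): 27≡1 → b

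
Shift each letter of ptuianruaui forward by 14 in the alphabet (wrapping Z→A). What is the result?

p(15): 15+14=29≡3 → d
t(19): 19+14=33≡7 → h
u(20): 20+14=34≡8 → i
i(8): 8+14=22 → w
a(0): 0+14=14 → o
n(13): 13+14=27≡1 → b
r(17): 17+14=31≡5 → f
u(20): 20+14=34≡8 → i
a(0): 0+14=14 → o
u(20): 20+14=34≡8 → i
i(8): 8+14=22 → w

dhiwobfioiw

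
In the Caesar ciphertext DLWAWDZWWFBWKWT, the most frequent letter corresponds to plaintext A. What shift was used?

The most frequent ciphertext letter is W (appears 6 times).
W is position 22; A is position 0.
Shift = 22.

22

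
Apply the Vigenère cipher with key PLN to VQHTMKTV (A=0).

KBUIXXIG

Repeat the key across the message: PLNPLNPL
V(21)+P(15): 36≡10 → K
Q(16)+L(11): 27≡1 → B
H(7)+N(13): 20 → U
T(19)+P(15): 34≡8 → I
M(12)+L(11): 23 → X
K(10)+N(13): 23 → X
T(19)+P(15): 34≡8 → I
V(21)+L(11): 32≡6 → G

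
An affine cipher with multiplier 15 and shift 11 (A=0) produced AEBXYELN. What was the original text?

The inverse of 15 mod 26 is 7, since 15·7=105≡1. Apply D(y)=7·(y−11) mod 26:
A(0): 7·(0−11)=-77≡1 → B
E(4): 7·(4−11)=-49≡3 → D
B(1): 7·(1−11)=-70≡8 → I
X(23): 7·(23−11)=84≡6 → G
Y(24): 7·(24−11)=91≡13 → N
E(4): 7·(4−11)=-49≡3 → D
L(11): 7·(11−11)=0 → A
N(13): 7·(13−11)=14 → O

BDIGNDAO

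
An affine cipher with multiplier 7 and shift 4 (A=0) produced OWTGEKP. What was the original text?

UKREAMJ

The inverse of 7 mod 26 is 15, since 7·15=105≡1. Apply D(y)=15·(y−4) mod 26:
O(14): 15·(14−4)=150≡20 → U
W(22): 15·(22−4)=270≡10 → K
T(19): 15·(19−4)=225≡17 → R
G(6): 15·(6−4)=30≡4 → E
E(4): 15·(4−4)=0 → A
K(10): 15·(10−4)=90≡12 → M
P(15): 15·(15−4)=165≡9 → J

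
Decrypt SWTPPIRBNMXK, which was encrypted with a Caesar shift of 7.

S(18): 18−7=11 → L
W(22): 22−7=15 → P
T(19): 19−7=12 → M
P(15): 15−7=8 → I
P(15): 15−7=8 → I
I(8): 8−7=1 → B
R(17): 17−7=10 → K
B(1): 1−7=-6≡20 → U
N(13): 13−7=6 → G
M(12): 12−7=5 → F
X(23): 23−7=16 → Q
K(10): 10−7=3 → D

LPMIIBKUGFQD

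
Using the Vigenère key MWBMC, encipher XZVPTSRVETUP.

Repeat the key across the message: MWBMCMWBMCMW
X(23)+M(12): 35≡9 → J
Z(25)+W(22): 47≡21 → V
V(21)+B(1): 22 → W
P(15)+M(12): 27≡1 → B
T(19)+C(2): 21 → V
S(18)+M(12): 30≡4 → E
R(17)+W(22): 39≡13 → N
V(21)+B(1): 22 → W
E(4)+M(12): 16 → Q
T(19)+C(2): 21 → V
U(20)+M(12): 32≡6 → G
P(15)+W(22): 37≡11 → L

JVWBVENWQVGL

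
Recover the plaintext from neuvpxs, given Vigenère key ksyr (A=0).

Repeat the key across the ciphertext: ksyrksy
n(13)−k(10): 3 → d
e(4)−s(18): -14≡12 → m
u(20)−y(24): -4≡22 → w
v(21)−r(17): 4 → e
p(15)−k(10): 5 → f
x(23)−s(18): 5 → f
s(18)−y(24): -6≡20 → u

dmweffu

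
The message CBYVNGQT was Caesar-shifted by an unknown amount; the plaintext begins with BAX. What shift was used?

From the crib: C(2)−B(1)=1, so the shift is 1.

1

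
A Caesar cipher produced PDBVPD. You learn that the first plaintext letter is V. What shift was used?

From the crib: P(15)−V(21)=-6≡20, so the shift is 20.

20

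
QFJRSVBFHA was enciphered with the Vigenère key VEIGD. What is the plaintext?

VBBLPAXXBX

Repeat the key across the ciphertext: VEIGDVEIGD
Q(16)−V(21): -5≡21 → V
F(5)−E(4): 1 → B
J(9)−I(8): 1 → B
R(17)−G(6): 11 → L
S(18)−D(3): 15 → P
V(21)−V(21): 0 → A
B(1)−E(4): -3≡23 → X
F(5)−I(8): -3≡23 → X
H(7)−G(6): 1 → B
A(0)−D(3): -3≡23 → X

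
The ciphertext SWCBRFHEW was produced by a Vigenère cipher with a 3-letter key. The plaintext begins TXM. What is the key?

Subtract each crib letter from the matching ciphertext letter (mod 26):
S(18)−T(19)=-1≡25 → Z
W(22)−X(23)=-1≡25 → Z
C(2)−M(12)=-10≡16 → Q

ZZQ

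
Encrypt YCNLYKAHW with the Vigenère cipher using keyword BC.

ZEONZMBJX

Repeat the key across the message: BCBCBCBCB
Y(24)+B(1): 25 → Z
C(2)+C(2): 4 → E
N(13)+B(1): 14 → O
L(11)+C(2): 13 → N
Y(24)+B(1): 25 → Z
K(10)+C(2): 12 → M
A(0)+B(1): 1 → B
H(7)+C(2): 9 → J
W(22)+B(1): 23 → X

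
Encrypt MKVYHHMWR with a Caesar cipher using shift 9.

M(12): 12+9=21 → V
K(10): 10+9=19 → T
V(21): 21+9=30≡4 → E
Y(24): 24+9=33≡7 → H
H(7): 7+9=16 → Q
H(7): 7+9=16 → Q
M(12): 12+9=21 → V
W(22): 22+9=31≡5 → F
R(17): 17+9=26≡0 → A

VTEHQQVFA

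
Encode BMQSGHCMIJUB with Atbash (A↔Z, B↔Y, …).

YNJHTSXNRQFY

B(1) → Y(24)
M(12) → N(13)
Q(16) → J(9)
S(18) → H(7)
G(6) → T(19)
H(7) → S(18)
C(2) → X(23)
M(12) → N(13)
I(8) → R(17)
J(9) → Q(16)
U(20) → F(5)
B(1) → Y(24)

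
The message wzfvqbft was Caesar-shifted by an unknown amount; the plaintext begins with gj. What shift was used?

16

From the crib: w(22)−g(6)=16, so the shift is 16.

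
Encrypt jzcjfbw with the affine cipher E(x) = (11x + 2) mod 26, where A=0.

xryxfnk

j(9): 11·9+2=101≡23 → x
z(25): 11·25+2=277≡17 → r
c(2): 11·2+2=24 → y
j(9): 11·9+2=101≡23 → x
f(5): 11·5+2=57≡5 → f
b(1): 11·1+2=13 → n
w(22): 11·22+2=244≡10 → k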